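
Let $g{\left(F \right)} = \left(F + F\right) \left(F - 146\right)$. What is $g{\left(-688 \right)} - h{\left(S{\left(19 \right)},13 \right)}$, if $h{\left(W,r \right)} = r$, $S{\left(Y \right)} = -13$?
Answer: $1147571$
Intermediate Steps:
$g{\left(F \right)} = 2 F \left(-146 + F\right)$
$g{\left(-688 \right)} - h{\left(S{\left(19 \right)},13 \right)} = 2 \left(-688\right) \left(-146 - 688\right) - 13 = 2 \left(-688\right) \left(-834\right) - 13 = 1147584 - 13 = 1147571$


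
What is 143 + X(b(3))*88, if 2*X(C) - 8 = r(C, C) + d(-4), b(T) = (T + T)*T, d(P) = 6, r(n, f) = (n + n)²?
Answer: 57783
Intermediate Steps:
r(n, f) = 4*n² (r(n, f) = (2*n)² = 4*n²)
b(T) = 2*T² (b(T) = (2*T)*T = 2*T²)
X(C) = 7 + 2*C² (X(C) = 4 + (4*C² + 6)/2 = 4 + (6 + 4*C²)/2 = 4 + (3 + 2*C²) = 7 + 2*C²)
143 + X(b(3))*88 = 143 + (7 + 2*(2*3²)²)*88 = 143 + (7 + 2*(2*9)²)*88 = 143 + (7 + 2*18²)*88 = 143 + (7 + 2*324)*88 = 143 + (7 + 648)*88 = 143 + 655*88 = 143 + 57640 = 57783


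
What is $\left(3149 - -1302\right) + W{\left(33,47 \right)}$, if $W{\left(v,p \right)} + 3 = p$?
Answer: $4495$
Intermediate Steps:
$W{\left(v,p \right)} = -3 + p$
$\left(3149 - -1302\right) + W{\left(33,47 \right)} = \left(3149 - -1302\right) + \left(-3 + 47\right) = \left(3149 + 1302\right) + 44 = 4451 + 44 = 4495$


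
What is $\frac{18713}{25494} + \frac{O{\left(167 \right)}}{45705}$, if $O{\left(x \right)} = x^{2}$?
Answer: $\frac{522093277}{388401090} \approx 1.3442$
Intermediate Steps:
$\frac{18713}{25494} + \frac{O{\left(167 \right)}}{45705} = \frac{18713}{25494} + \frac{167^{2}}{45705} = 18713 \cdot \frac{1}{25494} + 27889 \cdot \frac{1}{45705} = \frac{18713}{25494} + \frac{27889}{45705} = \frac{522093277}{388401090}$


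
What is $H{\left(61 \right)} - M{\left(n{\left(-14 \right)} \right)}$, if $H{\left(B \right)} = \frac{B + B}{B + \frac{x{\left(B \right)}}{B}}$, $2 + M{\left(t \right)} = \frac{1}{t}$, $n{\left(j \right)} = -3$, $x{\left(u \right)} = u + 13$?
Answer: $\frac{16297}{3795} \approx 4.2943$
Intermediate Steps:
$x{\left(u \right)} = 13 + u$
$M{\left(t \right)} = -2 + \frac{1}{t}$
$H{\left(B \right)} = \frac{2 B}{B + \frac{13 + B}{B}}$ ($H{\left(B \right)} = \frac{B + B}{B + \frac{13 + B}{B}} = \frac{2 B}{B + \frac{13 + B}{B}}$)
$H{\left(61 \right)} - M{\left(n{\left(-14 \right)} \right)} = \frac{2 \cdot 61^{2}}{13 + 61 + 61^{2}} - \left(-2 + \frac{1}{-3}\right) = 2 \cdot 3721 \frac{1}{13 + 61 + 3721} - \left(-2 - \frac{1}{3}\right) = 2 \cdot 3721 \cdot \frac{1}{3795} - - \frac{7}{3} = 2 \cdot 3721 \cdot \frac{1}{3795} + \frac{7}{3} = \frac{7442}{3795} + \frac{7}{3} = \frac{16297}{3795}$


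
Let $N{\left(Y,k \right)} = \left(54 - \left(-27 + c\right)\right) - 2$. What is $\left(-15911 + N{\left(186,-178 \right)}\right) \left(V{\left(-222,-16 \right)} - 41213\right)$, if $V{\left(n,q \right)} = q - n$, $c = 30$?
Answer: $650453034$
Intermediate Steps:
$N{\left(Y,k \right)} = 49$ ($N{\left(Y,k \right)} = \left(54 + \left(27 - 30\right)\right) - 2 = \left(54 - 3\right) - 2 = 51 - 2 = 49$)
$\left(-15911 + N{\left(186,-178 \right)}\right) \left(V{\left(-222,-16 \right)} - 41213\right) = \left(-15911 + 49\right) \left(\left(-16 - -222\right) - 41213\right) = - 15862 \left(\left(-16 + 222\right) - 41213\right) = - 15862 \left(206 - 41213\right) = \left(-15862\right) \left(-41007\right) = 650453034$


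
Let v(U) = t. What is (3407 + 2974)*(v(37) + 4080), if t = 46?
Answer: 26328006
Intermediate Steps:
v(U) = 46
(3407 + 2974)*(v(37) + 4080) = (3407 + 2974)*(46 + 4080) = 6381*4126 = 26328006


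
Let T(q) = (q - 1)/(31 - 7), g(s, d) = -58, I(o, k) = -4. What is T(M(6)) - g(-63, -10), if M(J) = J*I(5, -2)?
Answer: 1367/24 ≈ 56.958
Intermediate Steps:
M(J) = -4*J (M(J) = J*(-4) = -4*J)
T(q) = -1/24 + q/24 (T(q) = (-1 + q)/24 = (-1 + q)*(1/24) = -1/24 + q/24)
T(M(6)) - g(-63, -10) = (-1/24 + (-4*6)/24) - 1*(-58) = (-1/24 + (1/24)*(-24)) + 58 = (-1/24 - 1) + 58 = -25/24 + 58 = 1367/24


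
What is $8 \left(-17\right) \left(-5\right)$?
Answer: $680$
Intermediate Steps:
$8 \left(-17\right) \left(-5\right) = \left(-136\right) \left(-5\right) = 680$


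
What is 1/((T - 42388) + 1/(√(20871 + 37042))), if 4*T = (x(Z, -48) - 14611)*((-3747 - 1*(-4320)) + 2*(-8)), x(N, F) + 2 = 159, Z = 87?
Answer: -476069762590/978374539621928421 - 4*√57913/978374539621928421 ≈ -4.8659e-7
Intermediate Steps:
x(N, F) = 157 (x(N, F) = -2 + 159 = 157)
T = -4025439/2 (T = ((157 - 14611)*((-3747 - 1*(-4320)) + 2*(-8)))/4 = (-14454*((-3747 + 4320) - 16))/4 = (-14454*(573 - 16))/4 = (-14454*557)/4 = (¼)*(-8050878) = -4025439/2 ≈ -2.0127e+6)
1/((T - 42388) + 1/(√(20871 + 37042))) = 1/((-4025439/2 - 42388) + 1/(√(20871 + 37042))) = 1/(-4110215/2 + 1/(√57913)) = 1/(-4110215/2 + √57913/57913)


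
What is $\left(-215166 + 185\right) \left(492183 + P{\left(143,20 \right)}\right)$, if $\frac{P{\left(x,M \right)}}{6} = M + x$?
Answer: $-106020244941$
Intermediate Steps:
$P{\left(x,M \right)} = 6 M + 6 x$ ($P{\left(x,M \right)} = 6 \left(M + x\right) = 6 M + 6 x$)
$\left(-215166 + 185\right) \left(492183 + P{\left(143,20 \right)}\right) = \left(-215166 + 185\right) \left(492183 + \left(6 \cdot 20 + 6 \cdot 143\right)\right) = - 214981 \left(492183 + \left(120 + 858\right)\right) = - 214981 \left(492183 + 978\right) = \left(-214981\right) 493161 = -106020244941$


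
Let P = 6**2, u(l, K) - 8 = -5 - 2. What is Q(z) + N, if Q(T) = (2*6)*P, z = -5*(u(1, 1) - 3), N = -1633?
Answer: -1201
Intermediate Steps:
u(l, K) = 1 (u(l, K) = 8 + (-5 - 2) = 8 - 7 = 1)
P = 36
z = 10 (z = -5*(1 - 3) = -5*(-2) = 10)
Q(T) = 432 (Q(T) = (2*6)*36 = 12*36 = 432)
Q(z) + N = 432 - 1633 = -1201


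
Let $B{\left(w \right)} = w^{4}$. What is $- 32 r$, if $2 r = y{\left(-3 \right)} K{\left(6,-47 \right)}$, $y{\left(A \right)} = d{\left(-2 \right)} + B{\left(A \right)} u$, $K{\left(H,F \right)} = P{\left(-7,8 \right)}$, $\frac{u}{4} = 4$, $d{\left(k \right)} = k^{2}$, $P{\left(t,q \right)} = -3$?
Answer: $62400$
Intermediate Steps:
$u = 16$ ($u = 4 \cdot 4 = 16$)
$K{\left(H,F \right)} = -3$
$y{\left(A \right)} = 4 + 16 A^{4}$ ($y{\left(A \right)} = \left(-2\right)^{2} + A^{4} \cdot 16 = 4 + 16 A^{4}$)
$r = -1950$ ($r = \frac{\left(4 + 16 \left(-3\right)^{4}\right) \left(-3\right)}{2} = \frac{\left(4 + 16 \cdot 81\right) \left(-3\right)}{2} = \frac{\left(4 + 1296\right) \left(-3\right)}{2} = \frac{1300 \left(-3\right)}{2} = \frac{1}{2} \left(-3900\right) = -1950$)
$- 32 r = \left(-32\right) \left(-1950\right) = 62400$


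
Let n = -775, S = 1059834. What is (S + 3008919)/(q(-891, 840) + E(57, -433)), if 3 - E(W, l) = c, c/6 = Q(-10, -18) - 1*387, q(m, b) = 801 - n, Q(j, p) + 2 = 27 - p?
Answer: 4068753/3643 ≈ 1116.9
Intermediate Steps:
Q(j, p) = 25 - p (Q(j, p) = -2 + (27 - p) = 25 - p)
q(m, b) = 1576 (q(m, b) = 801 - 1*(-775) = 801 + 775 = 1576)
c = -2064 (c = 6*((25 - 1*(-18)) - 1*387) = 6*((25 + 18) - 387) = 6*(43 - 387) = 6*(-344) = -2064)
E(W, l) = 2067 (E(W, l) = 3 - 1*(-2064) = 3 + 2064 = 2067)
(S + 3008919)/(q(-891, 840) + E(57, -433)) = (1059834 + 3008919)/(1576 + 2067) = 4068753/3643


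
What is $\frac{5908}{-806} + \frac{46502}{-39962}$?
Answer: $- \frac{5261079}{619411} \approx -8.4937$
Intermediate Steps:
$\frac{5908}{-806} + \frac{46502}{-39962} = 5908 \left(- \frac{1}{806}\right) + 46502 \left(- \frac{1}{39962}\right) = - \frac{2954}{403} - \frac{23251}{19981} = - \frac{5261079}{619411}$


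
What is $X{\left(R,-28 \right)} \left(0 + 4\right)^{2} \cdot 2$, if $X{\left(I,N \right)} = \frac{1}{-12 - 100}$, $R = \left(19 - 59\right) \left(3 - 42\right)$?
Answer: $- \frac{2}{7} \approx -0.28571$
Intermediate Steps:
$R = 1560$ ($R = \left(-40\right) \left(-39\right) = 1560$)
$X{\left(I,N \right)} = - \frac{1}{112}$ ($X{\left(I,N \right)} = \frac{1}{-112} = - \frac{1}{112}$)
$X{\left(R,-28 \right)} \left(0 + 4\right)^{2} \cdot 2 = - \frac{\left(0 + 4\right)^{2} \cdot 2}{112} = - \frac{4^{2} \cdot 2}{112} = - \frac{16 \cdot 2}{112} = \left(- \frac{1}{112}\right) 32 = - \frac{2}{7}$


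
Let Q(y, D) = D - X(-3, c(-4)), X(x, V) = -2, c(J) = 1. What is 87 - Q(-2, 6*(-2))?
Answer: 97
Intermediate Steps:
Q(y, D) = 2 + D (Q(y, D) = D - 1*(-2) = D + 2 = 2 + D)
87 - Q(-2, 6*(-2)) = 87 - (2 + 6*(-2)) = 87 - (2 - 12) = 87 - 1*(-10) = 87 + 10 = 97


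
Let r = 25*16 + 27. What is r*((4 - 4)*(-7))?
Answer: 0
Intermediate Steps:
r = 427 (r = 400 + 27 = 427)
r*((4 - 4)*(-7)) = 427*((4 - 4)*(-7)) = 427*(0*(-7)) = 427*0 = 0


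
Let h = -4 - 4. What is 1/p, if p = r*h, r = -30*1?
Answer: 1/240 ≈ 0.0041667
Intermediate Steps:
h = -8
r = -30
p = 240 (p = -30*(-8) = 240)
1/p = 1/240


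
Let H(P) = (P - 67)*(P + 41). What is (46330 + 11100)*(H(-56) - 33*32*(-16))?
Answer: 1076295630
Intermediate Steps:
H(P) = (-67 + P)*(41 + P)
(46330 + 11100)*(H(-56) - 33*32*(-16)) = (46330 + 11100)*((-2747 + (-56)**2 - 26*(-56)) - 33*32*(-16)) = 57430*((-2747 + 3136 + 1456) - 1056*(-16)) = 57430*(1845 + 16896) = 57430*18741 = 1076295630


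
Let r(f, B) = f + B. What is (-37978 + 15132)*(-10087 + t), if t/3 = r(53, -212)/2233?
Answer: 514600392808/2233 ≈ 2.3045e+8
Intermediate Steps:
r(f, B) = B + f
t = -477/2233 (t = 3*((-212 + 53)/2233) = 3*(-159*1/2233) = 3*(-159/2233) = -477/2233 ≈ -0.21361)
(-37978 + 15132)*(-10087 + t) = (-37978 + 15132)*(-10087 - 477/2233) = -22846*(-22524748/2233) = 514600392808/2233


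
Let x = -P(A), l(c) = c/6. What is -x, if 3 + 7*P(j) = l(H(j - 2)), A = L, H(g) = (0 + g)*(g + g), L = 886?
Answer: 781447/21 ≈ 37212.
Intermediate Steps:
H(g) = 2*g² (H(g) = g*(2*g) = 2*g²)
l(c) = c/6 (l(c) = c*(⅙) = c/6)
A = 886
P(j) = -3/7 + (-2 + j)²/21 (P(j) = -3/7 + ((2*(j - 2)²)/6)/7 = -3/7 + ((2*(-2 + j)²)/6)/7 = -3/7 + ((-2 + j)²/3)/7 = -3/7 + (-2 + j)²/21)
x = -781447/21 (x = -(-3/7 + (-2 + 886)²/21) = -(-3/7 + (1/21)*884²) = -(-3/7 + (1/21)*781456) = -(-3/7 + 781456/21) = -1*781447/21 = -781447/21 ≈ -37212.)
-x = -1*(-781447/21) = 781447/21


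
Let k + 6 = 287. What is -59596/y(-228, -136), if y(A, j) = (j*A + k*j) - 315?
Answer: 59596/7523 ≈ 7.9218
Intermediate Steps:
k = 281 (k = -6 + 287 = 281)
y(A, j) = -315 + 281*j + A*j (y(A, j) = (j*A + 281*j) - 315 = (A*j + 281*j) - 315 = (281*j + A*j) - 315 = -315 + 281*j + A*j)
-59596/y(-228, -136) = -59596/(-315 + 281*(-136) - 228*(-136)) = -59596/(-315 - 38216 + 31008) = -59596/(-7523) = -59596*(-1/7523) = 59596/7523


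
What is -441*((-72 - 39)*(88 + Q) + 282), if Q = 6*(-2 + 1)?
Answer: 3889620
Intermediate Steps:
Q = -6 (Q = 6*(-1) = -6)
-441*((-72 - 39)*(88 + Q) + 282) = -441*((-72 - 39)*(88 - 6) + 282) = -441*(-111*82 + 282) = -441*(-9102 + 282) = -441*(-8820) = 3889620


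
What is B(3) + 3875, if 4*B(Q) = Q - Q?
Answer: 3875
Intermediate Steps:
B(Q) = 0 (B(Q) = (Q - Q)/4 = (¼)*0 = 0)
B(3) + 3875 = 0 + 3875 = 3875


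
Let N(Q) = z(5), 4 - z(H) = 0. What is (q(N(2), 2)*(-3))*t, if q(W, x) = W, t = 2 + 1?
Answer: -36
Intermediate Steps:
z(H) = 4 (z(H) = 4 - 1*0 = 4 + 0 = 4)
N(Q) = 4
t = 3
(q(N(2), 2)*(-3))*t = (4*(-3))*3 = -12*3 = -36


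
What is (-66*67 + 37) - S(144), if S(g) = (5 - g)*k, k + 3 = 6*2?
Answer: -3134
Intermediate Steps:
k = 9 (k = -3 + 6*2 = -3 + 12 = 9)
S(g) = 45 - 9*g (S(g) = (5 - g)*9 = 45 - 9*g)
(-66*67 + 37) - S(144) = (-66*67 + 37) - (45 - 9*144) = (-4422 + 37) - (45 - 1296) = -4385 - 1*(-1251) = -4385 + 1251 = -3134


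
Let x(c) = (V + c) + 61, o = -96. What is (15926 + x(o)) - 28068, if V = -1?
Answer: -12178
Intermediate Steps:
x(c) = 60 + c (x(c) = (-1 + c) + 61 = 60 + c)
(15926 + x(o)) - 28068 = (15926 + (60 - 96)) - 28068 = (15926 - 36) - 28068 = 15890 - 28068 = -12178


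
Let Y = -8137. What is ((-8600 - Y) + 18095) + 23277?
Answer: 40909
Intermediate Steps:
((-8600 - Y) + 18095) + 23277 = ((-8600 - 1*(-8137)) + 18095) + 23277 = ((-8600 + 8137) + 18095) + 23277 = (-463 + 18095) + 23277 = 17632 + 23277 = 40909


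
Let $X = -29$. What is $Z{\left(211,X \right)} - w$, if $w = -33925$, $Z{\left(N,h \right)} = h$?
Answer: $33896$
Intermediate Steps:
$Z{\left(211,X \right)} - w = -29 - -33925 = -29 + 33925 = 33896$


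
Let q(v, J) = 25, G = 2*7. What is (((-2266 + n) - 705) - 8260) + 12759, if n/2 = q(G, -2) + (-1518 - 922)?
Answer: -3302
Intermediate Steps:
G = 14
n = -4830 (n = 2*(25 + (-1518 - 922)) = 2*(25 - 2440) = 2*(-2415) = -4830)
(((-2266 + n) - 705) - 8260) + 12759 = (((-2266 - 4830) - 705) - 8260) + 12759 = ((-7096 - 705) - 8260) + 12759 = (-7801 - 8260) + 12759 = -16061 + 12759 = -3302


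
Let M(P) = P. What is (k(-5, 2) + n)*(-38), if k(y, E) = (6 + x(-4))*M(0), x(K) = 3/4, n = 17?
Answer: -646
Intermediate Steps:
x(K) = ¾ (x(K) = 3*(¼) = ¾)
k(y, E) = 0 (k(y, E) = (6 + ¾)*0 = (27/4)*0 = 0)
(k(-5, 2) + n)*(-38) = (0 + 17)*(-38) = 17*(-38) = -646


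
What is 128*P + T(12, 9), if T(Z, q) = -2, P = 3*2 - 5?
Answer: 126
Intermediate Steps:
P = 1 (P = 6 - 5 = 1)
128*P + T(12, 9) = 128*1 - 2 = 128 - 2 = 126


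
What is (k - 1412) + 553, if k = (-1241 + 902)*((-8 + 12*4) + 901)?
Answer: -319858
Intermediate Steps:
k = -318999 (k = -339*((-8 + 48) + 901) = -339*(40 + 901) = -339*941 = -318999)
(k - 1412) + 553 = (-318999 - 1412) + 553 = -320411 + 553 = -319858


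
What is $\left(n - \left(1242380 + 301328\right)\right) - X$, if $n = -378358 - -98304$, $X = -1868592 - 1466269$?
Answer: $1511099$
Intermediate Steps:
$X = -3334861$
$n = -280054$ ($n = -378358 + 98304 = -280054$)
$\left(n - \left(1242380 + 301328\right)\right) - X = \left(-280054 - \left(1242380 + 301328\right)\right) - -3334861 = \left(-280054 - 1543708\right) + 3334861 = -1823762 + 3334861 = 1511099$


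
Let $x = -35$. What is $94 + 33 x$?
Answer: $-1061$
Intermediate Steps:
$94 + 33 x = 94 + 33 \left(-35\right) = 94 - 1155 = -1061$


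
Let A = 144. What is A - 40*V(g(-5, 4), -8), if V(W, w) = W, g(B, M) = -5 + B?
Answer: 544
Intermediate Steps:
A - 40*V(g(-5, 4), -8) = 144 - 40*(-5 - 5) = 144 - 40*(-10) = 144 + 400 = 544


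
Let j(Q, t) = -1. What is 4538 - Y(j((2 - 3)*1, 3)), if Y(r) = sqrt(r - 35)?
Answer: 4538 - 6*I ≈ 4538.0 - 6.0*I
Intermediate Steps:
Y(r) = sqrt(-35 + r)
4538 - Y(j((2 - 3)*1, 3)) = 4538 - sqrt(-35 - 1) = 4538 - sqrt(-36) = 4538 - 6*I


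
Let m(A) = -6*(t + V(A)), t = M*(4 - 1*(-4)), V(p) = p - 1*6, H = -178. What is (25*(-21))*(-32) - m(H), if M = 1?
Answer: 15744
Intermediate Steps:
V(p) = -6 + p (V(p) = p - 6 = -6 + p)
t = 8 (t = 1*(4 - 1*(-4)) = 1*(4 + 4) = 1*8 = 8)
m(A) = -12 - 6*A (m(A) = -6*(8 + (-6 + A)) = -6*(2 + A) = -12 - 6*A)
(25*(-21))*(-32) - m(H) = (25*(-21))*(-32) - (-12 - 6*(-178)) = -525*(-32) - (-12 + 1068) = 16800 - 1*1056 = 16800 - 1056 = 15744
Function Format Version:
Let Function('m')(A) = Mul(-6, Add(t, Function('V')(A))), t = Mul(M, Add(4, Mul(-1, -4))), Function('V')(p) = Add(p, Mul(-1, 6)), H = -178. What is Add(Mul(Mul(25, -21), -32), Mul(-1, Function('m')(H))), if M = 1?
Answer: 15744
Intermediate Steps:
Function('V')(p) = Add(-6, p) (Function('V')(p) = Add(p, -6) = Add(-6, p))
t = 8 (t = Mul(1, Add(4, Mul(-1, -4))) = Mul(1, Add(4, 4)) = Mul(1, 8) = 8)
Function('m')(A) = Add(-12, Mul(-6, A)) (Function('m')(A) = Mul(-6, Add(8, Add(-6, A))) = Mul(-6, Add(2, A)) = Add(-12, Mul(-6, A)))
Add(Mul(Mul(25, -21), -32), Mul(-1, Function('m')(H))) = Add(Mul(Mul(25, -21), -32), Mul(-1, Add(-12, Mul(-6, -178)))) = Add(Mul(-525, -32), Mul(-1, Add(-12, 1068))) = Add(16800, Mul(-1, 1056)) = Add(16800, -1056) = 15744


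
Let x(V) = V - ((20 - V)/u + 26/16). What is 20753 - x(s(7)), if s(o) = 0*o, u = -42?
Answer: 3486697/168 ≈ 20754.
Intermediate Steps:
s(o) = 0
x(V) = -193/168 + 41*V/42 (x(V) = V - ((20 - V)/(-42) + 26/16) = V - ((20 - V)*(-1/42) + 26*(1/16)) = V - ((-10/21 + V/42) + 13/8) = V - (193/168 + V/42) = V + (-193/168 - V/42) = -193/168 + 41*V/42)
20753 - x(s(7)) = 20753 - (-193/168 + (41/42)*0) = 20753 - (-193/168 + 0) = 20753 - 1*(-193/168) = 20753 + 193/168 = 3486697/168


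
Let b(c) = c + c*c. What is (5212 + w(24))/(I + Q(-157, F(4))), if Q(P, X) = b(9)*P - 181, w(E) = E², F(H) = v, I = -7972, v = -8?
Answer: -5788/22283 ≈ -0.25975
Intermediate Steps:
F(H) = -8
b(c) = c + c²
Q(P, X) = -181 + 90*P (Q(P, X) = (9*(1 + 9))*P - 181 = (9*10)*P - 181 = 90*P - 181 = -181 + 90*P)
(5212 + w(24))/(I + Q(-157, F(4))) = (5212 + 24²)/(-7972 + (-181 + 90*(-157))) = (5212 + 576)/(-7972 + (-181 - 14130)) = 5788/(-7972 - 14311) = 5788/(-22283) = 5788*(-1/22283) = -5788/22283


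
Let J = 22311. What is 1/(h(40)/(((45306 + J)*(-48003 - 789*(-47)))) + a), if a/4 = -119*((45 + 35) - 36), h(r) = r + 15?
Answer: -13425048/281174205313 ≈ -4.7746e-5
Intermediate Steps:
h(r) = 15 + r
a = -20944 (a = 4*(-119*((45 + 35) - 36)) = 4*(-119*(80 - 36)) = 4*(-119*44) = 4*(-5236) = -20944)
1/(h(40)/(((45306 + J)*(-48003 - 789*(-47)))) + a) = 1/((15 + 40)/(((45306 + 22311)*(-48003 - 789*(-47)))) - 20944) = 1/(55/((67617*(-48003 + 37083))) - 20944) = 1/(55/((67617*(-10920))) - 20944) = 1/(55/(-738377640) - 20944) = 1/(55*(-1/738377640) - 20944) = 1/(-1/13425048 - 20944) = 1/(-281174205313/13425048) = -13425048/281174205313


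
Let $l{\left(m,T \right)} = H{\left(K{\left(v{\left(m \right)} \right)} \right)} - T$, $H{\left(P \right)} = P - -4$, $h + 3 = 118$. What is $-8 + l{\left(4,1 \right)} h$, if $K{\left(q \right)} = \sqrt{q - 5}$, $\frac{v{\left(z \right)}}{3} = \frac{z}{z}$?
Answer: $337 + 115 i \sqrt{2} \approx 337.0 + 162.63 i$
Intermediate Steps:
$h = 115$ ($h = -3 + 118 = 115$)
$v{\left(z \right)} = 3$ ($v{\left(z \right)} = 3 \frac{z}{z} = 3 \cdot 1 = 3$)
$K{\left(q \right)} = \sqrt{-5 + q}$
$H{\left(P \right)} = 4 + P$ ($H{\left(P \right)} = P + 4 = 4 + P$)
$l{\left(m,T \right)} = 4 - T + i \sqrt{2}$ ($l{\left(m,T \right)} = \left(4 + \sqrt{-5 + 3}\right) - T = \left(4 + \sqrt{-2}\right) - T = \left(4 + i \sqrt{2}\right) - T = 4 - T + i \sqrt{2}$)
$-8 + l{\left(4,1 \right)} h = -8 + \left(4 - 1 + i \sqrt{2}\right) 115 = -8 + \left(3 + i \sqrt{2}\right) 115 = -8 + \left(345 + 115 i \sqrt{2}\right) = 337 + 115 i \sqrt{2}$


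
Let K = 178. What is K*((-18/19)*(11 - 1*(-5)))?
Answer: -51264/19 ≈ -2698.1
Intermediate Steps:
K*((-18/19)*(11 - 1*(-5))) = 178*((-18/19)*(11 - 1*(-5))) = 178*((-18*1/19)*(11 + 5)) = 178*(-18/19*16) = 178*(-288/19) = -51264/19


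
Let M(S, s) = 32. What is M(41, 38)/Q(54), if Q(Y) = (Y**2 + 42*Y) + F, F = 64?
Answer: 1/164 ≈ 0.0060976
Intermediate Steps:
Q(Y) = 64 + Y**2 + 42*Y (Q(Y) = (Y**2 + 42*Y) + 64 = 64 + Y**2 + 42*Y)
M(41, 38)/Q(54) = 32/(64 + 54**2 + 42*54) = 32/(64 + 2916 + 2268) = 32/5248 = 32*(1/5248) = 1/164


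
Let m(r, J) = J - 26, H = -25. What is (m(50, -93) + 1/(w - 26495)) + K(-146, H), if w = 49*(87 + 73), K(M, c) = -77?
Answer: -3656381/18655 ≈ -196.00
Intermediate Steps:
w = 7840 (w = 49*160 = 7840)
m(r, J) = -26 + J
(m(50, -93) + 1/(w - 26495)) + K(-146, H) = ((-26 - 93) + 1/(7840 - 26495)) - 77 = (-119 + 1/(-18655)) - 77 = (-119 - 1/18655) - 77 = -2219946/18655 - 77 = -3656381/18655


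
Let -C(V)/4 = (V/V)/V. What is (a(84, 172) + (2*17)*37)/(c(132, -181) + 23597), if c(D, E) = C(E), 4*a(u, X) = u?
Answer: 231499/4271061 ≈ 0.054202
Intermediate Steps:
a(u, X) = u/4
C(V) = -4/V (C(V) = -4*V/V/V = -4/V)
c(D, E) = -4/E
(a(84, 172) + (2*17)*37)/(c(132, -181) + 23597) = ((¼)*84 + (2*17)*37)/(-4/(-181) + 23597) = (21 + 34*37)/(-4*(-1/181) + 23597) = (21 + 1258)/(4/181 + 23597) = 1279/(4271061/181) = 1279*(181/4271061) = 231499/4271061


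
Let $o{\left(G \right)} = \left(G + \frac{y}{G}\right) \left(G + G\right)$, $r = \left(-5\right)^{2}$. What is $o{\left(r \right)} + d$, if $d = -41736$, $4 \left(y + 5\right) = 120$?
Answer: $-40436$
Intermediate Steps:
$y = 25$ ($y = -5 + \frac{1}{4} \cdot 120 = -5 + 30 = 25$)
$r = 25$
$o{\left(G \right)} = 2 G \left(G + \frac{25}{G}\right)$ ($o{\left(G \right)} = \left(G + \frac{25}{G}\right) \left(G + G\right) = \left(G + \frac{25}{G}\right) 2 G = 2 G \left(G + \frac{25}{G}\right)$)
$o{\left(r \right)} + d = \left(50 + 2 \cdot 25^{2}\right) - 41736 = \left(50 + 2 \cdot 625\right) - 41736 = \left(50 + 1250\right) - 41736 = 1300 - 41736 = -40436$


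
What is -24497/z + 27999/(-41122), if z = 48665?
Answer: -2369936969/2001202130 ≈ -1.1843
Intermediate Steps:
-24497/z + 27999/(-41122) = -24497/48665 + 27999/(-41122) = -24497*1/48665 + 27999*(-1/41122) = -24497/48665 - 27999/41122 = -2369936969/2001202130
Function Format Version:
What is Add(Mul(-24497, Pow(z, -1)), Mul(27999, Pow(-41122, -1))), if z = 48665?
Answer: Rational(-2369936969, 2001202130) ≈ -1.1843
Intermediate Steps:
Add(Mul(-24497, Pow(z, -1)), Mul(27999, Pow(-41122, -1))) = Add(Mul(-24497, Pow(48665, -1)), Mul(27999, Pow(-41122, -1))) = Add(Mul(-24497, Rational(1, 48665)), Mul(27999, Rational(-1, 41122))) = Add(Rational(-24497, 48665), Rational(-27999, 41122)) = Rational(-2369936969, 2001202130)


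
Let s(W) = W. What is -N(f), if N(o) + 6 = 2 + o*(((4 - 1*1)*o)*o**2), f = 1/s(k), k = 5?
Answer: 2497/625 ≈ 3.9952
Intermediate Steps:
f = 1/5 ≈ 0.20000
N(o) = -4 + 3*o**4 (N(o) = -6 + (2 + o*(((4 - 1*1)*o)*o**2)) = -6 + (2 + o*(((4 - 1)*o)*o**2)) = -6 + (2 + o*((3*o)*o**2)) = -6 + (2 + o*(3*o**3)) = -6 + (2 + 3*o**4) = -4 + 3*o**4)
-N(f) = -(-4 + 3*(1/5)**4) = -(-4 + 3*(1/625)) = -(-4 + 3/625) = -1*(-2497/625) = 2497/625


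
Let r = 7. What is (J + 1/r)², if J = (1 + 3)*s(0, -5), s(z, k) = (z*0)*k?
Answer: 1/49 ≈ 0.020408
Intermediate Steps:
s(z, k) = 0 (s(z, k) = 0*k = 0)
J = 0 (J = (1 + 3)*0 = 4*0 = 0)
(J + 1/r)² = (0 + 1/7)² = (0 + ⅐)² = (⅐)² = 1/49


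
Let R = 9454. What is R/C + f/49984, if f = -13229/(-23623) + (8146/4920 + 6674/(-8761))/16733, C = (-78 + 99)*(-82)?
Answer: -5454902671010010883169/993585949895476931840 ≈ -5.4901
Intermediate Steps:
C = -1722 (C = 21*(-82) = -1722)
f = 4771237580929019/8519177135787540 (f = -13229*(-1/23623) + (8146*(1/4920) + 6674*(-1/8761))*(1/16733) = 13229/23623 + (4073/2460 - 6674/8761)*(1/16733) = 13229/23623 + (19265513/21552060)*(1/16733) = 13229/23623 + 19265513/360630619980 = 4771237580929019/8519177135787540 ≈ 0.56006)
R/C + f/49984 = 9454/(-1722) + (4771237580929019/8519177135787540)/49984 = 9454*(-1/1722) + (4771237580929019/8519177135787540)*(1/49984) = -4727/861 + 4771237580929019/425822549955204399360 = -5454902671010010883169/993585949895476931840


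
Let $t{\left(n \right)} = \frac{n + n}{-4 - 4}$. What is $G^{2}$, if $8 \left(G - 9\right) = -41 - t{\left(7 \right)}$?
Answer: $\frac{17161}{1024} \approx 16.759$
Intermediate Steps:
$t{\left(n \right)} = - \frac{n}{4}$ ($t{\left(n \right)} = \frac{2 n}{-8} = 2 n \left(- \frac{1}{8}\right) = - \frac{n}{4}$)
$G = \frac{131}{32}$ ($G = 9 + \frac{-41 - \left(- \frac{1}{4}\right) 7}{8} = 9 + \frac{-41 - - \frac{7}{4}}{8} = 9 + \frac{-41 + \frac{7}{4}}{8} = 9 + \frac{1}{8} \left(- \frac{157}{4}\right) = 9 - \frac{157}{32} = \frac{131}{32} \approx 4.0938$)
$G^{2} = \left(\frac{131}{32}\right)^{2} = \frac{17161}{1024}$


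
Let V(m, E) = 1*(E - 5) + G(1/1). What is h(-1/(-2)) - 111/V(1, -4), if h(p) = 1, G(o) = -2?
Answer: 122/11 ≈ 11.091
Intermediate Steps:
V(m, E) = -7 + E (V(m, E) = 1*(E - 5) - 2 = 1*(-5 + E) - 2 = (-5 + E) - 2 = -7 + E)
h(-1/(-2)) - 111/V(1, -4) = 1 - 111/(-7 - 4) = 1 - 111/(-11) = 1 - 111*(-1/11) = 1 + 111/11 = 122/11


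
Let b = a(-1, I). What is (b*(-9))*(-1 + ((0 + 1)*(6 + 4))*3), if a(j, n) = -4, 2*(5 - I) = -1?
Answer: 1044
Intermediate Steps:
I = 11/2 (I = 5 - ½*(-1) = 5 + ½ = 11/2 ≈ 5.5000)
b = -4
(b*(-9))*(-1 + ((0 + 1)*(6 + 4))*3) = (-4*(-9))*(-1 + ((0 + 1)*(6 + 4))*3) = 36*(-1 + (1*10)*3) = 36*(-1 + 10*3) = 36*(-1 + 30) = 36*29 = 1044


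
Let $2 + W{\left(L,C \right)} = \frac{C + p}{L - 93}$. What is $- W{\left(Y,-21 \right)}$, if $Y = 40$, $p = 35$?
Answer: $\frac{120}{53} \approx 2.2642$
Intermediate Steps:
$W{\left(L,C \right)} = -2 + \frac{35 + C}{-93 + L}$ ($W{\left(L,C \right)} = -2 + \frac{C + 35}{L - 93} = -2 + \frac{35 + C}{-93 + L}$)
$- W{\left(Y,-21 \right)} = - \frac{221 - 21 - 80}{-93 + 40} = - \frac{221 - 21 - 80}{-53} = - \frac{\left(-1\right) 120}{53} = \left(-1\right) \left(- \frac{120}{53}\right) = \frac{120}{53}$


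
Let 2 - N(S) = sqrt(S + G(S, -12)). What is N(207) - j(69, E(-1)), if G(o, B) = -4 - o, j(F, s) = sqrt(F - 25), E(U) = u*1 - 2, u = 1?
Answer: 2 - 2*I - 2*sqrt(11) ≈ -4.6332 - 2.0*I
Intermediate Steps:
E(U) = -1 (E(U) = 1*1 - 2 = 1 - 2 = -1)
j(F, s) = sqrt(-25 + F)
N(S) = 2 - 2*I (N(S) = 2 - sqrt(S + (-4 - S)) = 2 - sqrt(-4) = 2 - 2*I)
N(207) - j(69, E(-1)) = (2 - 2*I) - sqrt(-25 + 69) = (2 - 2*I) - sqrt(44) = (2 - 2*I) - 2*sqrt(11) = 2 - 2*I - 2*sqrt(11)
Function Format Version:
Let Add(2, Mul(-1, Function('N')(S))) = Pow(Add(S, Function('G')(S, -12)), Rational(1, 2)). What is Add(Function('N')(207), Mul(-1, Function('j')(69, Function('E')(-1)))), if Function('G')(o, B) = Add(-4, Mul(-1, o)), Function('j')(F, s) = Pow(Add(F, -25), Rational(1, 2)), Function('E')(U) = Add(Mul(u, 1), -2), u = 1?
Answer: Add(2, Mul(-2, I), Mul(-2, Pow(11, Rational(1, 2)))) ≈ Add(-4.6332, Mul(-2.0000, I))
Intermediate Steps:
Function('E')(U) = -1 (Function('E')(U) = Add(Mul(1, 1), -2) = Add(1, -2) = -1)
Function('j')(F, s) = Pow(Add(-25, F), Rational(1, 2))
Function('N')(S) = Add(2, Mul(-2, I)) (Function('N')(S) = Add(2, Mul(-1, Pow(Add(S, Add(-4, Mul(-1, S))), Rational(1, 2)))) = Add(2, Mul(-1, Pow(-4, Rational(1, 2)))) = Add(2, Mul(-1, Mul(2, I))) = Add(2, Mul(-2, I)))
Add(Function('N')(207), Mul(-1, Function('j')(69, Function('E')(-1)))) = Add(Add(2, Mul(-2, I)), Mul(-1, Pow(Add(-25, 69), Rational(1, 2)))) = Add(Add(2, Mul(-2, I)), Mul(-1, Pow(44, Rational(1, 2)))) = Add(Add(2, Mul(-2, I)), Mul(-1, Mul(2, Pow(11, Rational(1, 2))))) = Add(Add(2, Mul(-2, I)), Mul(-2, Pow(11, Rational(1, 2)))) = Add(2, Mul(-2, I), Mul(-2, Pow(11, Rational(1, 2))))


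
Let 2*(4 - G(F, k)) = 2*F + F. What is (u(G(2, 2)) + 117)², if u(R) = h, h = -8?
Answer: 11881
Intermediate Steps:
G(F, k) = 4 - 3*F/2 (G(F, k) = 4 - (2*F + F)/2 = 4 - 3*F/2)
u(R) = -8
(u(G(2, 2)) + 117)² = (-8 + 117)² = 109² = 11881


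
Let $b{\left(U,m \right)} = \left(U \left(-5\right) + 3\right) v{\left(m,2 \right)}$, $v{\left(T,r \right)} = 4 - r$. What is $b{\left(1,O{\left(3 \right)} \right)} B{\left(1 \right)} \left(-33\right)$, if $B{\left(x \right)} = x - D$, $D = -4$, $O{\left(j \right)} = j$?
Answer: $660$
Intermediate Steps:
$b{\left(U,m \right)} = 6 - 10 U$ ($b{\left(U,m \right)} = \left(U \left(-5\right) + 3\right) \left(4 - 2\right) = \left(- 5 U + 3\right) \left(4 - 2\right) = \left(3 - 5 U\right) 2 = 6 - 10 U$)
$B{\left(x \right)} = 4 + x$ ($B{\left(x \right)} = x - -4 = x + 4 = 4 + x$)
$b{\left(1,O{\left(3 \right)} \right)} B{\left(1 \right)} \left(-33\right) = \left(6 - 10\right) \left(4 + 1\right) \left(-33\right) = \left(6 - 10\right) 5 \left(-33\right) = \left(-4\right) 5 \left(-33\right) = \left(-20\right) \left(-33\right) = 660$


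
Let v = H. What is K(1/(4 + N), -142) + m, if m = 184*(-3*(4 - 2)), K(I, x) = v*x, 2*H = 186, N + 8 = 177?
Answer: -14310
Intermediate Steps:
N = 169 (N = -8 + 177 = 169)
H = 93 (H = (1/2)*186 = 93)
v = 93
K(I, x) = 93*x
m = -1104 (m = 184*(-3*2) = 184*(-6) = -1104)
K(1/(4 + N), -142) + m = 93*(-142) - 1104 = -13206 - 1104 = -14310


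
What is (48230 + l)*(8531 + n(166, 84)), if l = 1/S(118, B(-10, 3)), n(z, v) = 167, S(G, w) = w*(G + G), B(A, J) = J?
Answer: 148504611509/354 ≈ 4.1950e+8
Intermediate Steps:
S(G, w) = 2*G*w (S(G, w) = w*(2*G) = 2*G*w)
l = 1/708 (l = 1/(2*118*3) = 1/708 ≈ 0.0014124)
(48230 + l)*(8531 + n(166, 84)) = (48230 + 1/708)*(8531 + 167) = (34146841/708)*8698 = 148504611509/354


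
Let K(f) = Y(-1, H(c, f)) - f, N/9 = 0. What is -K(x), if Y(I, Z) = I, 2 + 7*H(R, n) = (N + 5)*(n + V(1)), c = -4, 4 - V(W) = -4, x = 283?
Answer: 284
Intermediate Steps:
N = 0 (N = 9*0 = 0)
V(W) = 8 (V(W) = 4 - 1*(-4) = 4 + 4 = 8)
H(R, n) = 38/7 + 5*n/7 (H(R, n) = -2/7 + ((0 + 5)*(n + 8))/7 = -2/7 + (5*(8 + n))/7 = -2/7 + (40 + 5*n)/7 = -2/7 + (40/7 + 5*n/7) = 38/7 + 5*n/7)
K(f) = -1 - f
-K(x) = -(-1 - 1*283) = -(-1 - 283) = -1*(-284) = 284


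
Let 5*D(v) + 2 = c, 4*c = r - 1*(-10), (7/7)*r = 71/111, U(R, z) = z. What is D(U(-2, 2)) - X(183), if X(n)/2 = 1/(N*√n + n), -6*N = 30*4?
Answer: 68021/481740 + 40*√183/39711 ≈ 0.15482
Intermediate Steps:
N = -20 (N = -5*4 = -⅙*120 = -20)
r = 71/111 ≈ 0.63964
c = 1181/444 (c = (71/111 - 1*(-10))/4 = (71/111 + 10)/4 = (¼)*(1181/111) = 1181/444 ≈ 2.6599)
X(n) = 2/(n - 20*√n) (X(n) = 2/(-20*√n + n) = 2/(n - 20*√n))
D(v) = 293/2220 (D(v) = -⅖ + (⅕)*(1181/444) = -⅖ + 1181/2220 = 293/2220)
D(U(-2, 2)) - X(183) = 293/2220 - 2/(183 - 20*√183)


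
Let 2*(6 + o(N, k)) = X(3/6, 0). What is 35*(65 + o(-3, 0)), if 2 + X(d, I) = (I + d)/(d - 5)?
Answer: 36505/18 ≈ 2028.1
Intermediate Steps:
X(d, I) = -2 + (I + d)/(-5 + d) (X(d, I) = -2 + (I + d)/(d - 5) = -2 + (I + d)/(-5 + d))
o(N, k) = -127/18 (o(N, k) = -6 + ((10 + 0 - 3/6)/(-5 + 3/6))/2 = -6 + ((10 + 0 - 3/6)/(-5 + 3*(⅙)))/2 = -6 + ((10 + 0 - 1*½)/(-5 + ½))/2 = -6 + ((10 + 0 - ½)/(-9/2))/2 = -6 + (-2/9*19/2)/2 = -6 + (½)*(-19/9) = -6 - 19/18 = -127/18)
35*(65 + o(-3, 0)) = 35*(65 - 127/18) = 35*(1043/18) = 36505/18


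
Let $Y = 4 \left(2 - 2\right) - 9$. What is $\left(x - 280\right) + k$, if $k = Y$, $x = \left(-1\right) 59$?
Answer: $-348$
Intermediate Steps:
$x = -59$
$Y = -9$ ($Y = 4 \cdot 0 - 9 = 0 - 9 = -9$)
$k = -9$
$\left(x - 280\right) + k = \left(-59 - 280\right) - 9 = -339 - 9 = -348$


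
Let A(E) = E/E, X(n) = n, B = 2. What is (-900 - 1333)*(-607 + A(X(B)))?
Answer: 1353198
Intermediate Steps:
A(E) = 1
(-900 - 1333)*(-607 + A(X(B))) = (-900 - 1333)*(-607 + 1) = -2233*(-606) = 1353198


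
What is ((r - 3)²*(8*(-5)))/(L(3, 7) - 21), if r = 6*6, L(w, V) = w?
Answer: 2420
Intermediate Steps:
r = 36
((r - 3)²*(8*(-5)))/(L(3, 7) - 21) = ((36 - 3)²*(8*(-5)))/(3 - 21) = (33²*(-40))/(-18) = (1089*(-40))*(-1/18) = -43560*(-1/18) = 2420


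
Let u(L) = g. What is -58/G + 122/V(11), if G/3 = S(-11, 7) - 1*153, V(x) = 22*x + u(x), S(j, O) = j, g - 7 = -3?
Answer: 151/246 ≈ 0.61382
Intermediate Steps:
g = 4 (g = 7 - 3 = 4)
u(L) = 4
V(x) = 4 + 22*x (V(x) = 22*x + 4 = 4 + 22*x)
G = -492 (G = 3*(-11 - 1*153) = 3*(-11 - 153) = 3*(-164) = -492)
-58/G + 122/V(11) = -58/(-492) + 122/(4 + 22*11) = -58*(-1/492) + 122/(4 + 242) = 29/246 + 122/246 = 29/246 + 122*(1/246) = 29/246 + 61/123 = 151/246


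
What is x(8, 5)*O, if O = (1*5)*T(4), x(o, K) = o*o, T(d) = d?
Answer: 1280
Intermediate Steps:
x(o, K) = o²
O = 20 (O = (1*5)*4 = 5*4 = 20)
x(8, 5)*O = 8²*20 = 64*20 = 1280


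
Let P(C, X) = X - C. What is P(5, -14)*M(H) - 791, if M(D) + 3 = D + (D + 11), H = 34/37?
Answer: -36183/37 ≈ -977.92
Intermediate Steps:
H = 34/37 (H = 34*(1/37) = 34/37 ≈ 0.91892)
M(D) = 8 + 2*D (M(D) = -3 + (D + (D + 11)) = -3 + (D + (11 + D)) = -3 + (11 + 2*D) = 8 + 2*D)
P(5, -14)*M(H) - 791 = (-14 - 1*5)*(8 + 2*(34/37)) - 791 = (-14 - 5)*(8 + 68/37) - 791 = -19*364/37 - 791 = -6916/37 - 791 = -36183/37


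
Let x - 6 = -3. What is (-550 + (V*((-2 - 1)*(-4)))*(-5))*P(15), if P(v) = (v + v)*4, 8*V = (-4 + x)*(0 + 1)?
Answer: -65100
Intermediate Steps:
x = 3 (x = 6 - 3 = 3)
V = -⅛ (V = ((-4 + 3)*(0 + 1))/8 = (-1*1)/8 = (⅛)*(-1) = -⅛ ≈ -0.12500)
P(v) = 8*v (P(v) = (2*v)*4 = 8*v)
(-550 + (V*((-2 - 1)*(-4)))*(-5))*P(15) = (-550 - (-2 - 1)*(-4)/8*(-5))*(8*15) = (-550 - (-3)*(-4)/8*(-5))*120 = (-550 - ⅛*12*(-5))*120 = (-550 - 3/2*(-5))*120 = (-550 + 15/2)*120 = -1085/2*120 = -65100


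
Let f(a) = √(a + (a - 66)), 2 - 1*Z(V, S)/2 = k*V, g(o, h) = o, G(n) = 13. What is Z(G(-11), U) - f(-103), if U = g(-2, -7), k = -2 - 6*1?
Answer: 212 - 4*I*√17 ≈ 212.0 - 16.492*I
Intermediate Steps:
k = -8 (k = -2 - 6 = -8)
U = -2
Z(V, S) = 4 + 16*V (Z(V, S) = 4 - (-16)*V = 4 + 16*V)
f(a) = √(-66 + 2*a) (f(a) = √(a + (-66 + a)) = √(-66 + 2*a))
Z(G(-11), U) - f(-103) = (4 + 16*13) - √(-66 + 2*(-103)) = (4 + 208) - √(-66 - 206) = 212 - √(-272) = 212 - 4*I*√17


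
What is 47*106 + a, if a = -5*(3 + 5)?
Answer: 4942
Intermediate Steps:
a = -40 (a = -5*8 = -40)
47*106 + a = 47*106 - 40 = 4982 - 40 = 4942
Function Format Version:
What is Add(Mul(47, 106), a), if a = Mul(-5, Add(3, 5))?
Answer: 4942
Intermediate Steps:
a = -40 (a = Mul(-5, 8) = -40)
Add(Mul(47, 106), a) = Add(Mul(47, 106), -40) = Add(4982, -40) = 4942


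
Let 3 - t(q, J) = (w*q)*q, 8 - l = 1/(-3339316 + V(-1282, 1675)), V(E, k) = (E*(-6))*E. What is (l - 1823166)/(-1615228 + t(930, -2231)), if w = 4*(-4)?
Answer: -24066524252679/161351532660500 ≈ -0.14916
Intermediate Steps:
w = -16
V(E, k) = -6*E² (V(E, k) = (-6*E)*E = -6*E²)
l = 105603681/13200460 (l = 8 - 1/(-3339316 - 6*(-1282)²) = 8 - 1/(-3339316 - 6*1643524) = 8 - 1/(-3339316 - 9861144) = 8 - 1/(-13200460) = 8 - 1*(-1/13200460) = 8 + 1/13200460 = 105603681/13200460 ≈ 8.0000)
t(q, J) = 3 + 16*q² (t(q, J) = 3 - (-16*q)*q = 3 - (-16)*q² = 3 + 16*q²)
(l - 1823166)/(-1615228 + t(930, -2231)) = (105603681/13200460 - 1823166)/(-1615228 + (3 + 16*930²)) = -24066524252679/(13200460*(-1615228 + (3 + 16*864900))) = -24066524252679/(13200460*(-1615228 + (3 + 13838400))) = -24066524252679/(13200460*(-1615228 + 13838403)) = -24066524252679/13200460/12223175 = -24066524252679/13200460*1/12223175 = -24066524252679/161351532660500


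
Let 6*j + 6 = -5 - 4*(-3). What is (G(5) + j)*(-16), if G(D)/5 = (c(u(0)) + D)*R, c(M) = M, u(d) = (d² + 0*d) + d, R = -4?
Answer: 4792/3 ≈ 1597.3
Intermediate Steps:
u(d) = d + d² (u(d) = (d² + 0) + d = d² + d = d + d²)
j = ⅙ (j = -1 + (-5 - 4*(-3))/6 = -1 + (-5 + 12)/6 = -1 + (⅙)*7 = -1 + 7/6 = ⅙ ≈ 0.16667)
G(D) = -20*D (G(D) = 5*((0*(1 + 0) + D)*(-4)) = 5*((0*1 + D)*(-4)) = 5*((0 + D)*(-4)) = 5*(D*(-4)) = 5*(-4*D) = -20*D)
(G(5) + j)*(-16) = (-20*5 + ⅙)*(-16) = (-100 + ⅙)*(-16) = -599/6*(-16) = 4792/3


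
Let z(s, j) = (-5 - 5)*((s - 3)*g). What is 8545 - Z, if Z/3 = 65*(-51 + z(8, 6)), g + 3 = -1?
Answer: -20510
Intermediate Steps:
g = -4 (g = -3 - 1 = -4)
z(s, j) = -120 + 40*s (z(s, j) = (-5 - 5)*((s - 3)*(-4)) = -10*(-3 + s)*(-4) = -10*(12 - 4*s) = -120 + 40*s)
Z = 29055 (Z = 3*(65*(-51 + (-120 + 40*8))) = 3*(65*(-51 + (-120 + 320))) = 3*(65*(-51 + 200)) = 3*(65*149) = 3*9685 = 29055)
8545 - Z = 8545 - 1*29055 = 8545 - 29055 = -20510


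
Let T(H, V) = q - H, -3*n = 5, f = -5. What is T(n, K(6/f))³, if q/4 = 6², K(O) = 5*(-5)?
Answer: 83453453/27 ≈ 3.0909e+6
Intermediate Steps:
n = -5/3 (n = -⅓*5 = -5/3 ≈ -1.6667)
K(O) = -25
q = 144 (q = 4*6² = 4*36 = 144)
T(H, V) = 144 - H
T(n, K(6/f))³ = (144 - 1*(-5/3))³ = (144 + 5/3)³ = (437/3)³ = 83453453/27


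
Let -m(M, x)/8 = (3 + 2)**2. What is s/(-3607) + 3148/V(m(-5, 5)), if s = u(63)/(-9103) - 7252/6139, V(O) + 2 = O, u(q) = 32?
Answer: -45323751783386/2908383366617 ≈ -15.584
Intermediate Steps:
m(M, x) = -200 (m(M, x) = -8*(3 + 2)**2 = -8*5**2 = -8*25 = -200)
V(O) = -2 + O
s = -9458772/7983331 (s = 32/(-9103) - 7252/6139 = 32*(-1/9103) - 7252*1/6139 = -32/9103 - 1036/877 = -9458772/7983331 ≈ -1.1848)
s/(-3607) + 3148/V(m(-5, 5)) = -9458772/7983331/(-3607) + 3148/(-2 - 200) = -9458772/7983331*(-1/3607) + 3148/(-202) = 9458772/28795874917 + 3148*(-1/202) = 9458772/28795874917 - 1574/101 = -45323751783386/2908383366617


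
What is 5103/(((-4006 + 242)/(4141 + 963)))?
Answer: -6511428/941 ≈ -6919.7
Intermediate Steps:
5103/(((-4006 + 242)/(4141 + 963))) = 5103/((-3764/5104)) = 5103/((-3764*1/5104)) = 5103/(-941/1276) = 5103*(-1276/941) = -6511428/941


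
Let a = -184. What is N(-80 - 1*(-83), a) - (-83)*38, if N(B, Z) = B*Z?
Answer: 2602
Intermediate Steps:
N(-80 - 1*(-83), a) - (-83)*38 = (-80 - 1*(-83))*(-184) - (-83)*38 = (-80 + 83)*(-184) - 1*(-3154) = 3*(-184) + 3154 = -552 + 3154 = 2602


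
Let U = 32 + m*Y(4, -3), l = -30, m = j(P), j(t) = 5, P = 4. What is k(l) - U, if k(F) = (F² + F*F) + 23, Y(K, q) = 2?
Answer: 1781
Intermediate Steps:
m = 5
U = 42 (U = 32 + 5*2 = 32 + 10 = 42)
k(F) = 23 + 2*F² (k(F) = (F² + F²) + 23 = 2*F² + 23 = 23 + 2*F²)
k(l) - U = (23 + 2*(-30)²) - 1*42 = (23 + 2*900) - 42 = (23 + 1800) - 42 = 1823 - 42 = 1781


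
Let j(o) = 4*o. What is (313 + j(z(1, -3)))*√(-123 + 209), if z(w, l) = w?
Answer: 317*√86 ≈ 2939.7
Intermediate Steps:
(313 + j(z(1, -3)))*√(-123 + 209) = (313 + 4*1)*√(-123 + 209) = (313 + 4)*√86 = 317*√86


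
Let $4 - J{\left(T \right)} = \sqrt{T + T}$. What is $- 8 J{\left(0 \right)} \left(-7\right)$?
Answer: $224$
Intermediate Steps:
$J{\left(T \right)} = 4 - \sqrt{2} \sqrt{T}$ ($J{\left(T \right)} = 4 - \sqrt{T + T} = 4 - \sqrt{2 T} = 4 - \sqrt{2} \sqrt{T}$)
$- 8 J{\left(0 \right)} \left(-7\right) = - 8 \left(4 - \sqrt{2} \sqrt{0}\right) \left(-7\right) = - 8 \left(4 - \sqrt{2} \cdot 0\right) \left(-7\right) = - 8 \left(4 + 0\right) \left(-7\right) = \left(-8\right) 4 \left(-7\right) = \left(-32\right) \left(-7\right) = 224$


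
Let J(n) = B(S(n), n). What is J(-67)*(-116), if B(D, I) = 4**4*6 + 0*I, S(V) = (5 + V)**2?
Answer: -178176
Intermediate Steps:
B(D, I) = 1536 (B(D, I) = 256*6 + 0 = 1536 + 0 = 1536)
J(n) = 1536
J(-67)*(-116) = 1536*(-116) = -178176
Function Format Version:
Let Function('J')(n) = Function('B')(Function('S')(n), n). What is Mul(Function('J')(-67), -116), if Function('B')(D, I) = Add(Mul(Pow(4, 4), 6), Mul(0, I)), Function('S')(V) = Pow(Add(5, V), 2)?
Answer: -178176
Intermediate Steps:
Function('B')(D, I) = 1536 (Function('B')(D, I) = Add(Mul(256, 6), 0) = Add(1536, 0) = 1536)
Function('J')(n) = 1536
Mul(Function('J')(-67), -116) = Mul(1536, -116) = -178176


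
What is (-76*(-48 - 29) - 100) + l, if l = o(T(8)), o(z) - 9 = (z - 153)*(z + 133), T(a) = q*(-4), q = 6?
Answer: -13532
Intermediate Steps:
T(a) = -24 (T(a) = 6*(-4) = -24)
o(z) = 9 + (-153 + z)*(133 + z) (o(z) = 9 + (z - 153)*(z + 133) = 9 + (-153 + z)*(133 + z))
l = -19284 (l = -20340 + (-24)**2 - 20*(-24) = -20340 + 576 + 480 = -19284)
(-76*(-48 - 29) - 100) + l = (-76*(-48 - 29) - 100) - 19284 = (-76*(-77) - 100) - 19284 = (5852 - 100) - 19284 = 5752 - 19284 = -13532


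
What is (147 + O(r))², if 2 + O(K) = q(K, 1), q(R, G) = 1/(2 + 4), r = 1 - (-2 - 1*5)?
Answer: 758641/36 ≈ 21073.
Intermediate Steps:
r = 8 (r = 1 - (-2 - 5) = 1 - 1*(-7) = 1 + 7 = 8)
q(R, G) = ⅙ (q(R, G) = 1/6 = ⅙)
O(K) = -11/6 (O(K) = -2 + ⅙ = -11/6)
(147 + O(r))² = (147 - 11/6)² = (871/6)² = 758641/36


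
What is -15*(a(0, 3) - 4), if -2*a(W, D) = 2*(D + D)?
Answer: 150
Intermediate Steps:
a(W, D) = -2*D (a(W, D) = -(D + D) = -2*D)
-15*(a(0, 3) - 4) = -15*(-2*3 - 4) = -15*(-6 - 4) = -15*(-10) = 150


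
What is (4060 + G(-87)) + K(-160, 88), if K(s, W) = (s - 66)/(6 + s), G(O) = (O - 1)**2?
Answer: 909021/77 ≈ 11805.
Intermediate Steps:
G(O) = (-1 + O)**2
K(s, W) = (-66 + s)/(6 + s)
(4060 + G(-87)) + K(-160, 88) = (4060 + (-1 - 87)**2) + (-66 - 160)/(6 - 160) = (4060 + (-88)**2) - 226/(-154) = (4060 + 7744) - 1/154*(-226) = 11804 + 113/77 = 909021/77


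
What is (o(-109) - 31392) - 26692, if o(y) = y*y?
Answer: -46203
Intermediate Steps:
o(y) = y²
(o(-109) - 31392) - 26692 = ((-109)² - 31392) - 26692 = (11881 - 31392) - 26692 = -19511 - 26692 = -46203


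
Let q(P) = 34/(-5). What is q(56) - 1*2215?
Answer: -11109/5 ≈ -2221.8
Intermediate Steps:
q(P) = -34/5 (q(P) = 34*(-⅕) = -34/5)
q(56) - 1*2215 = -34/5 - 1*2215 = -34/5 - 2215 = -11109/5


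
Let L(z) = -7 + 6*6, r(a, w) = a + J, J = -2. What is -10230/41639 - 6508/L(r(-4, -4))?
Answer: -271283282/1207531 ≈ -224.66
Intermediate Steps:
r(a, w) = -2 + a (r(a, w) = a - 2 = -2 + a)
L(z) = 29 (L(z) = -7 + 36 = 29)
-10230/41639 - 6508/L(r(-4, -4)) = -10230/41639 - 6508/29 = -271283282/1207531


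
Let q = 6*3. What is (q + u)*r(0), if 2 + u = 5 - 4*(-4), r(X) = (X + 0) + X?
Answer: 0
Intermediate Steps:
r(X) = 2*X (r(X) = X + X = 2*X)
q = 18
u = 19 (u = -2 + (5 - 4*(-4)) = -2 + (5 + 16) = -2 + 21 = 19)
(q + u)*r(0) = (18 + 19)*(2*0) = 37*0 = 0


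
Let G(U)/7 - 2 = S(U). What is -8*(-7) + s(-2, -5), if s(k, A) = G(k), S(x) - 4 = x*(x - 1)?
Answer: 140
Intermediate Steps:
S(x) = 4 + x*(-1 + x) (S(x) = 4 + x*(x - 1) = 4 + x*(-1 + x))
G(U) = 42 - 7*U + 7*U² (G(U) = 14 + 7*(4 + U² - U) = 14 + (28 - 7*U + 7*U²) = 42 - 7*U + 7*U²)
s(k, A) = 42 - 7*k + 7*k²
-8*(-7) + s(-2, -5) = -8*(-7) + (42 - 7*(-2) + 7*(-2)²) = 56 + (42 + 14 + 7*4) = 56 + (42 + 14 + 28) = 56 + 84 = 140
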